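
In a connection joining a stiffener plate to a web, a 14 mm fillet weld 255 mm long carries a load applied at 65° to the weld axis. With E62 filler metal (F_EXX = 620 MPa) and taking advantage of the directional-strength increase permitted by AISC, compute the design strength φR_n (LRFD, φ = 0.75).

t_e = 0.707 × 14 = 9.898 mm; A_we = 9.898 × 255 = 2524 mm².
Directional factor: 1.0 + 0.5 sin^1.5(65°) = 1.431.
F_nw = 0.6 × 620 × 1.431 = 532.5 MPa.
φR_n = 0.75 × 532.5 × 2524 × 10⁻³ = 1008 kN.

φR_n ≈ 1010 kN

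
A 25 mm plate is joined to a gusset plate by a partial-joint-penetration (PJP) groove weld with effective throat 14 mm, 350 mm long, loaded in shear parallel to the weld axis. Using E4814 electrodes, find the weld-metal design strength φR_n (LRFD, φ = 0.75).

φR_n ≈ 1060 kN

E48XX → F_EXX = 480 MPa.
Effective throat (given) t_e = 14 mm.
A_we = 14 × 350 = 4900 mm².
F_nw = 0.6 F_EXX = 288 MPa.
φR_n = 0.75 × 288 × 4900 × 10⁻³ = 1058 kN.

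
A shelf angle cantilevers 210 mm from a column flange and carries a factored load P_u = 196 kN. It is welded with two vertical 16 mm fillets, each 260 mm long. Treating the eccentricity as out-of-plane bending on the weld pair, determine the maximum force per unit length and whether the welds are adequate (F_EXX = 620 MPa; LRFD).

L_w = 2 × 260 = 520 mm; section modulus (unit throat) S = 2 × L²/6 = 22530 mm².
Direct shear f_v = P/L_w = 196×10³/520 = 376.9 N/mm.
Moment M = P × e = 196×10³ × 210 = 41160000 N·mm; bending f_b = M/S = 1827 N/mm.
f_max = √(f_v² + f_b²) = √(376.9² + 1827²) = 1865 N/mm.
φr_n = 0.75 × 0.6 × 620 × (0.707 × 16) = 3156 N/mm → adequate.

f_max ≈ 1870 N/mm; adequate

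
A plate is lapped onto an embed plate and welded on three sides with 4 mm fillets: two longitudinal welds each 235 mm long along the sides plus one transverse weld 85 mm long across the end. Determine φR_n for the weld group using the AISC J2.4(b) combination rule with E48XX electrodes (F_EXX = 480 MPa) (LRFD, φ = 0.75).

φR_n ≈ 339 kN

t_e = 0.707 × 4 = 2.828 mm.
R_nwl = 0.6 × 480 × 2.828 × 470 × 10⁻³ = 382.8 kN (longitudinal, 2 welds).
R_nwt = 0.6 × 480 × 2.828 × 85 × 10⁻³ = 69.23 kN (transverse, base value).
(i) R_nwl + R_nwt = 452 kN; (ii) 0.85 R_nwl + 1.5 R_nwt = 429.2 kN.
R_n = max = 452 kN [governs: (i)]; φR_n = 339 kN.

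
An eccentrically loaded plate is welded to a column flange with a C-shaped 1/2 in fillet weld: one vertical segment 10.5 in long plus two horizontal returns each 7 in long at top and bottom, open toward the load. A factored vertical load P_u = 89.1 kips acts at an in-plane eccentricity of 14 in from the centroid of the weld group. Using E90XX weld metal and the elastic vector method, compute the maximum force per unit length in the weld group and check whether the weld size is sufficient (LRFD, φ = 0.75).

f_max ≈ 17.5 kip/in; NOT adequate

E90XX → F_EXX = 90 ksi.
Total weld length L_w = 24.5 in. Treat welds as unit-width lines.
Centroid: x̄ = 2×7×3.5 / 24.5 = 2 in from the vertical weld.
Polar moment about centroid: J = I_x + I_y = [10.5³/12 + 2×7×5.25²] + [10.5×2² + 2(7³/12 + 7×1.5²)] = 613 in³.
Direct shear f_v = P/L_w = 89.1 / 24.5 = 3.637 kip/in (vertical).
Torsion M = P·e = 89.1 × 14 = 1247.4 kip·in.
Critical point at (x, y) = (5, 5.25) from centroid. f_tx = M·y/J = 10.68 kip/in; f_ty = M·x/J = 10.17 kip/in.
Resultant f_max = √[f_tx² + (f_v + f_ty)²] = √[10.68² + (3.637 + 10.17)²] = 17.46 kip/in.
Capacity per unit length: φr_n = 0.75 × 0.6 × 90 × (0.707 × 0.5) = 14.32 kip/in.
17.46 > 14.32 → NOT adequate.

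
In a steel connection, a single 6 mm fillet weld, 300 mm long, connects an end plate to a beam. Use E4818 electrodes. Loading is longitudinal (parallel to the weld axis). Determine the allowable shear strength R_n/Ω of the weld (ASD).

E48XX → F_EXX = 480 MPa.
Effective throat t_e = 0.707 × 6 = 4.242 mm.
Total length L = 300 mm; A_we = 4.242 × 300 = 1273 mm².
F_nw = 0.6 F_EXX = 0.6 × 480 = 288 MPa.
R_n = 288 × 1273 × 10⁻³ = 366.5 kN; R_n/Ω = 366.5/2.0 = 183.3 kN.

R_n/Ω ≈ 183 kN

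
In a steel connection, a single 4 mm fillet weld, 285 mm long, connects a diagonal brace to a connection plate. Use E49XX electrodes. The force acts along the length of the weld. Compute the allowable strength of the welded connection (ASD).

R_n/Ω ≈ 118 kN

E49XX → F_EXX = 490 MPa.
Effective throat t_e = 0.707 × 4 = 2.828 mm.
Total length L = 285 mm; A_we = 2.828 × 285 = 806 mm².
F_nw = 0.6 F_EXX = 0.6 × 490 = 294 MPa.
R_n = 294 × 806 × 10⁻³ = 237 kN; R_n/Ω = 237/2.0 = 118.5 kN.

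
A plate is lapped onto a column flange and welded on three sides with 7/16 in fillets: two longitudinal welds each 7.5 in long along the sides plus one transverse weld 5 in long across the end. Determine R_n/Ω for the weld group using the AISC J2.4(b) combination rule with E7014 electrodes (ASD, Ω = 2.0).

E70XX → F_EXX = 70 ksi.
t_e = 0.707 × 0.4375 = 0.3093 in.
R_nwl = 0.6 × 70 × 0.3093 × 15 = 194.9 kips (longitudinal, 2 welds).
R_nwt = 0.6 × 70 × 0.3093 × 5 = 64.96 kips (transverse, base value).
(i) R_nwl + R_nwt = 259.8 kips; (ii) 0.85 R_nwl + 1.5 R_nwt = 263.1 kips.
R_n = max = 263.1 kips [governs: (ii)]; R_n/Ω = 131.5 kips.

R_n/Ω ≈ 132 kips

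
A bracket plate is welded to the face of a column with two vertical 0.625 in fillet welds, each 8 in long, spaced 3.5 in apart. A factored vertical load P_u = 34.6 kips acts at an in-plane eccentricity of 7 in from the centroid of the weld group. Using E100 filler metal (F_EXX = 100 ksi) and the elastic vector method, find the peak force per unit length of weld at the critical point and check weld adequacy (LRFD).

f_max ≈ 8.96 kip/in; adequate

Total weld length L_w = 16 in. Treat welds as unit-width lines.
Polar moment about centroid: J = 2[d³/12 + d(b/2)²] = 2[8³/12 + 8×1.75²] = 134.3 in³.
Direct shear f_v = P/L_w = 34.6 / 16 = 2.163 kip/in (vertical).
Torsion M = P·e = 34.6 × 7 = 242.2 kip·in.
Critical point at (x, y) = (1.75, 4) from centroid. f_tx = M·y/J = 7.212 kip/in; f_ty = M·x/J = 3.155 kip/in.
Resultant f_max = √[f_tx² + (f_v + f_ty)²] = √[7.212² + (2.163 + 3.155)²] = 8.96 kip/in.
Capacity per unit length: φr_n = 0.75 × 0.6 × 100 × (0.707 × 0.625) = 19.88 kip/in.
8.96 ≤ 19.88 → adequate.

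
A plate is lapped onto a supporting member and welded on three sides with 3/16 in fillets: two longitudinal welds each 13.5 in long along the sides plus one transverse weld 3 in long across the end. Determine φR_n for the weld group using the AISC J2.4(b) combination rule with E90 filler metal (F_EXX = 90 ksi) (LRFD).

φR_n ≈ 161 kips

t_e = 0.707 × 0.1875 = 0.1326 in.
R_nwl = 0.6 × 90 × 0.1326 × 27 = 193.3 kips (longitudinal, 2 welds).
R_nwt = 0.6 × 90 × 0.1326 × 3 = 21.48 kips (transverse, base value).
(i) R_nwl + R_nwt = 214.8 kips; (ii) 0.85 R_nwl + 1.5 R_nwt = 196.5 kips.
R_n = max = 214.8 kips [governs: (i)]; φR_n = 161.1 kips.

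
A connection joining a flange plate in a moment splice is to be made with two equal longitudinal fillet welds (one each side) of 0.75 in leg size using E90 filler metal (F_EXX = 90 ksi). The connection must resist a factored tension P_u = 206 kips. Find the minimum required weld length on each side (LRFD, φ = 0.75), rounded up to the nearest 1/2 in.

L = 5 in on each side

Throat t_e = 0.707 × 0.75 = 0.5302 in.
φr_n = 0.75 × 0.6 × 90 × 0.5302 = 21.48 kips/in.
L_req = P_u / φr_n = 206 / 21.48 = 9.592 in total.
Per side: 9.592 / 2 = 4.796 in.
Round up → use L = 5 in on each side.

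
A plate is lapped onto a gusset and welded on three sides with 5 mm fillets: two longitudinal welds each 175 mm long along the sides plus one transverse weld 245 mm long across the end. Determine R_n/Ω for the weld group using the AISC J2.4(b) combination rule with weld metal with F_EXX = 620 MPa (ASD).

R_n/Ω ≈ 437 kN

t_e = 0.707 × 5 = 3.535 mm.
R_nwl = 0.6 × 620 × 3.535 × 350 × 10⁻³ = 460.3 kN (longitudinal, 2 welds).
R_nwt = 0.6 × 620 × 3.535 × 245 × 10⁻³ = 322.2 kN (transverse, base value).
(i) R_nwl + R_nwt = 782.4 kN; (ii) 0.85 R_nwl + 1.5 R_nwt = 874.5 kN.
R_n = max = 874.5 kN [governs: (ii)]; R_n/Ω = 437.2 kN.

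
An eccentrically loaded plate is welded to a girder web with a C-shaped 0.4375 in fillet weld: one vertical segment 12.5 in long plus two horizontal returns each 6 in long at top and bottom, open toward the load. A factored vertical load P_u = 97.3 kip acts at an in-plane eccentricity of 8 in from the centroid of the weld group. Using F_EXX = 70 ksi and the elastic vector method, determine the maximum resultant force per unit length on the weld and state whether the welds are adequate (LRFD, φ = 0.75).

Total weld length L_w = 24.5 in. Treat welds as unit-width lines.
Centroid: x̄ = 2×6×3 / 24.5 = 1.469 in from the vertical weld.
Polar moment about centroid: J = I_x + I_y = [12.5³/12 + 2×6×6.25²] + [12.5×1.469² + 2(6³/12 + 6×1.531²)] = 722.6 in³.
Direct shear f_v = P/L_w = 97.3 / 24.5 = 3.971 kip/in (vertical).
Torsion M = P·e = 97.3 × 8 = 778.4 kip·in.
Critical point at (x, y) = (4.531, 6.25) from centroid. f_tx = M·y/J = 6.733 kip/in; f_ty = M·x/J = 4.88 kip/in.
Resultant f_max = √[f_tx² + (f_v + f_ty)²] = √[6.733² + (3.971 + 4.88)²] = 11.12 kip/in.
Capacity per unit length: φr_n = 0.75 × 0.6 × 70 × (0.707 × 0.4375) = 9.743 kip/in.
11.12 > 9.743 → NOT adequate.

f_max ≈ 11.1 kip/in; NOT adequate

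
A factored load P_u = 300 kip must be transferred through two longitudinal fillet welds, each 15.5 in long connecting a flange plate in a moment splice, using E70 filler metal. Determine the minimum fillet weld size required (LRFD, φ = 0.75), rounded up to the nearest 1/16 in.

E70XX → F_EXX = 70 ksi.
Total weld length L = 31 in.
Required throat t_e = P_u / (φ × 0.6 F_EXX × L) = 300 / (0.75 × 0.6 × 70 × 31) = 0.3072 in.
Required leg w = t_e / 0.707 = 0.4345 in → use 7/16 in.

w = 7/16 in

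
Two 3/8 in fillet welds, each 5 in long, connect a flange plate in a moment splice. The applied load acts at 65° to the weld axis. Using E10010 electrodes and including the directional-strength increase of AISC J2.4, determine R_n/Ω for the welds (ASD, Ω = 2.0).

E100XX → F_EXX = 100 ksi.
t_e = 0.707 × 0.375 = 0.2651 in; A_we = 0.2651 × 10 = 2.651 in².
Directional factor: 1.0 + 0.5 sin^1.5(65°) = 1.431.
F_nw = 0.6 × 100 × 1.431 = 85.88 ksi.
R_n/Ω = (85.88 × 2.651) / 2.0 = 113.9 kip.

R_n/Ω ≈ 114 kip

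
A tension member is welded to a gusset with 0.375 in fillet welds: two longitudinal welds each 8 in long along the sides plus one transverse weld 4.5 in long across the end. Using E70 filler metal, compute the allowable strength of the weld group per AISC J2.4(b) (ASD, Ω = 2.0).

R_n/Ω ≈ 114 kip

E70XX → F_EXX = 70 ksi.
t_e = 0.707 × 0.375 = 0.2651 in.
R_nwl = 0.6 × 70 × 0.2651 × 16 = 178.2 kip (longitudinal, 2 welds).
R_nwt = 0.6 × 70 × 0.2651 × 4.5 = 50.11 kip (transverse, base value).
(i) R_nwl + R_nwt = 228.3 kip; (ii) 0.85 R_nwl + 1.5 R_nwt = 226.6 kip.
R_n = max = 228.3 kip [governs: (i)]; R_n/Ω = 114.1 kip.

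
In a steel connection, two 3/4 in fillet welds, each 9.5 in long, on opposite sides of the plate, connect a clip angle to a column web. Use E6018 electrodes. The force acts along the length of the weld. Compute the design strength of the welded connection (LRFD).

φR_n ≈ 272 kips

E60XX → F_EXX = 60 ksi.
Effective throat t_e = 0.707 × 0.75 = 0.5302 in.
Total length L = 19 in; A_we = 0.5302 × 19 = 10.07 in².
F_nw = 0.6 F_EXX = 0.6 × 60 = 36 ksi.
φR_n = 0.75 × 36 × 10.07 = 272 kips.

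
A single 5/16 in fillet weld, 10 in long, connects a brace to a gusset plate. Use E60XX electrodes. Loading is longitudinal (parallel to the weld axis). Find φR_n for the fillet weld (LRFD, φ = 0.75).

φR_n ≈ 59.7 kip

E60XX → F_EXX = 60 ksi.
Effective throat t_e = 0.707 × 0.3125 = 0.2209 in.
Total length L = 10 in; A_we = 0.2209 × 10 = 2.209 in².
F_nw = 0.6 F_EXX = 0.6 × 60 = 36 ksi.
φR_n = 0.75 × 36 × 2.209 = 59.65 kip.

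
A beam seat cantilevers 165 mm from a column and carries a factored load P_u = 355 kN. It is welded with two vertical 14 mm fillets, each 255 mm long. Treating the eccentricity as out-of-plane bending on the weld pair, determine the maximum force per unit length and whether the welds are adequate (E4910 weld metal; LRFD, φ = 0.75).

E49XX → F_EXX = 490 MPa.
L_w = 2 × 255 = 510 mm; section modulus (unit throat) S = 2 × L²/6 = 21680 mm².
Direct shear f_v = P/L_w = 355×10³/510 = 696.1 N/mm.
Moment M = P × e = 355×10³ × 165 = 58575000 N·mm; bending f_b = M/S = 2702 N/mm.
f_max = √(f_v² + f_b²) = √(696.1² + 2702²) = 2791 N/mm.
φr_n = 0.75 × 0.6 × 490 × (0.707 × 14) = 2183 N/mm → NOT adequate.

f_max ≈ 2790 N/mm; NOT adequate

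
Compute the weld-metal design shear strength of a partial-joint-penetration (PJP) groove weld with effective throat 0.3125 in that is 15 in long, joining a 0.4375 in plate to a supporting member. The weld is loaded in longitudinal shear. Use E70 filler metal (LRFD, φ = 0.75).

E70XX → F_EXX = 70 ksi.
Effective throat (given) t_e = 0.3125 in.
A_we = 0.3125 × 15 = 4.688 in².
F_nw = 0.6 F_EXX = 42 ksi.
φR_n = 0.75 × 42 × 4.688 = 147.7 kip.

φR_n ≈ 148 kip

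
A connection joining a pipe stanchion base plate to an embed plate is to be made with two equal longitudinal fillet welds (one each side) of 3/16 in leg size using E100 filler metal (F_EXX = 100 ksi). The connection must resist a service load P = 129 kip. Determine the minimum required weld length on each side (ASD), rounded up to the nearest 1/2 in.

Throat t_e = 0.707 × 0.1875 = 0.1326 in.
r_n/Ω = (0.6 × 100 × 0.1326) / 2.0 = 3.977 kip/in.
L_req = P / (r_n/Ω) = 129 / 3.977 = 32.44 in total.
Per side: 32.44 / 2 = 16.22 in.
Round up → use L = 16.5 in on each side.

L = 16.5 in on each side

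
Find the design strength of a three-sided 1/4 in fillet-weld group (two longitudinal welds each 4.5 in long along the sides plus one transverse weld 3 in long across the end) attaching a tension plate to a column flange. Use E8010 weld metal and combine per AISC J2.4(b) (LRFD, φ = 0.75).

E80XX → F_EXX = 80 ksi.
t_e = 0.707 × 0.25 = 0.1767 in.
R_nwl = 0.6 × 80 × 0.1767 × 9 = 76.36 kip (longitudinal, 2 welds).
R_nwt = 0.6 × 80 × 0.1767 × 3 = 25.45 kip (transverse, base value).
(i) R_nwl + R_nwt = 101.8 kip; (ii) 0.85 R_nwl + 1.5 R_nwt = 103.1 kip.
R_n = max = 103.1 kip [governs: (ii)]; φR_n = 77.31 kip.

φR_n ≈ 77.3 kip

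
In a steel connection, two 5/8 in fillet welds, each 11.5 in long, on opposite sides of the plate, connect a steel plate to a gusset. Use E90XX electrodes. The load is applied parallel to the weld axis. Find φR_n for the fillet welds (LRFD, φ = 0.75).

φR_n ≈ 412 kip

E90XX → F_EXX = 90 ksi.
Effective throat t_e = 0.707 × 0.625 = 0.4419 in.
Total length L = 23 in; A_we = 0.4419 × 23 = 10.16 in².
F_nw = 0.6 F_EXX = 0.6 × 90 = 54 ksi.
φR_n = 0.75 × 54 × 10.16 = 411.6 kip.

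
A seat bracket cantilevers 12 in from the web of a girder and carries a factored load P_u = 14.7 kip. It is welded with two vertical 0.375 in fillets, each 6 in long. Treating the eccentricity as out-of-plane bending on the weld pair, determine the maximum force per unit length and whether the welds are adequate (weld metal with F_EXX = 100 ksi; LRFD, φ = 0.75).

f_max ≈ 14.8 kip/in; NOT adequate

L_w = 2 × 6 = 12 in; section modulus (unit throat) S = 2 × L²/6 = 12 in².
Direct shear f_v = P/L_w = 14.7/12 = 1.225 kip/in.
Moment M = P × e = 14.7 × 12 = 176.4 kip·in; bending f_b = M/S = 14.7 kip/in.
f_max = √(f_v² + f_b²) = √(1.225² + 14.7²) = 14.75 kip/in.
φr_n = 0.75 × 0.6 × 100 × (0.707 × 0.375) = 11.93 kip/in → NOT adequate.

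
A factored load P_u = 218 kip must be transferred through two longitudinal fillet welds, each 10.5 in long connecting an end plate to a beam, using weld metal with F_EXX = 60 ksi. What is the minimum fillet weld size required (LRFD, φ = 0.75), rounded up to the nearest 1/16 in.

w = 9/16 in

Total weld length L = 21 in.
Required throat t_e = P_u / (φ × 0.6 F_EXX × L) = 218 / (0.75 × 0.6 × 60 × 21) = 0.3845 in.
Required leg w = t_e / 0.707 = 0.5438 in → use 9/16 in.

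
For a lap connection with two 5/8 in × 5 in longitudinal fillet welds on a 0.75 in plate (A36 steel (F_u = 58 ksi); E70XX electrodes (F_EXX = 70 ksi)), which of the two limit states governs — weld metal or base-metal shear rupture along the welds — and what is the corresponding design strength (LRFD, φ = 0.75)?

φR_n ≈ 139 kip (weld metal governs)

t_e = 0.707 × 0.625 = 0.4419 in; L = 10 in.
Weld metal: φR_n = 0.75 × 0.6 × 70 × 0.4419 × 10 = 139.2 kip.
Base metal (shear rupture): φR_n = 0.75 × 0.6 × 58 × 0.75 × 10 = 195.8 kip.
Governing: weld metal.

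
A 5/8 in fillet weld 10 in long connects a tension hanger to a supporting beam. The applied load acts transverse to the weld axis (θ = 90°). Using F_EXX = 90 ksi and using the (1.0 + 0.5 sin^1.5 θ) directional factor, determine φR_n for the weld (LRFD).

φR_n ≈ 268 kip

t_e = 0.707 × 0.625 = 0.4419 in; A_we = 0.4419 × 10 = 4.419 in².
Directional factor: 1.0 + 0.5 sin^1.5(90°) = 1.5.
F_nw = 0.6 × 90 × 1.5 = 81 ksi.
φR_n = 0.75 × 81 × 4.419 = 268.4 kip.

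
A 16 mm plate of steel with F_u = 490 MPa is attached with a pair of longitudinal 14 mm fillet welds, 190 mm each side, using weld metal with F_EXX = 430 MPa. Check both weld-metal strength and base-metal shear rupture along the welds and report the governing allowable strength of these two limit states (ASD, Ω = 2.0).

t_e = 0.707 × 14 = 9.898 mm; L = 380 mm.
Weld metal: R_n/Ω = (1/2.0) × 0.6 × 430 × 9.898 × 380 × 10⁻³ = 485.2 kN.
Base metal (shear rupture): R_n/Ω = (1/2.0) × 0.6 × 490 × 16 × 380 × 10⁻³ = 893.8 kN.
Governing: weld metal.

R_n/Ω ≈ 485 kN (weld metal governs)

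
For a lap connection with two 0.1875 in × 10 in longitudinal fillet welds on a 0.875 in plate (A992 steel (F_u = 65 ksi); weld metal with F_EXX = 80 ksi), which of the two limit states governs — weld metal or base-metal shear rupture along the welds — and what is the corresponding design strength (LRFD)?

φR_n ≈ 95.4 kip (weld metal governs)

t_e = 0.707 × 0.1875 = 0.1326 in; L = 20 in.
Weld metal: φR_n = 0.75 × 0.6 × 80 × 0.1326 × 20 = 95.44 kip.
Base metal (shear rupture): φR_n = 0.75 × 0.6 × 65 × 0.875 × 20 = 511.9 kip.
Governing: weld metal.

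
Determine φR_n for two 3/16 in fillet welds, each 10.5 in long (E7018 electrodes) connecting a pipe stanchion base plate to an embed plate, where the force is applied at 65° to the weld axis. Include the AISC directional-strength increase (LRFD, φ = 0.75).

φR_n ≈ 126 kips

E70XX → F_EXX = 70 ksi.
t_e = 0.707 × 0.1875 = 0.1326 in; A_we = 0.1326 × 21 = 2.784 in².
Directional factor: 1.0 + 0.5 sin^1.5(65°) = 1.431.
F_nw = 0.6 × 70 × 1.431 = 60.12 ksi.
φR_n = 0.75 × 60.12 × 2.784 = 125.5 kips.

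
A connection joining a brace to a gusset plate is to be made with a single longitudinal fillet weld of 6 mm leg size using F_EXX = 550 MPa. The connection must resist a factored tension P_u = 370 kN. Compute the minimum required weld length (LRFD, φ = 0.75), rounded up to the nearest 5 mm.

Throat t_e = 0.707 × 6 = 4.242 mm.
φr_n = 0.75 × 0.6 × 550 × 4.242 × 10⁻³ = 1.05 kN/mm.
L_req = P_u / φr_n = 370 / 1.05 = 352.4 mm total.
Round up → use L = 355 mm.

L = 355 mm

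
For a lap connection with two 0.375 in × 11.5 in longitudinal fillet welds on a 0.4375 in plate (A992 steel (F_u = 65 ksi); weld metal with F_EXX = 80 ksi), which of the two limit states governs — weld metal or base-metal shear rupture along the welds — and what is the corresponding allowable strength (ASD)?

R_n/Ω ≈ 146 kips (weld metal governs)

t_e = 0.707 × 0.375 = 0.2651 in; L = 23 in.
Weld metal: R_n/Ω = (1/2.0) × 0.6 × 80 × 0.2651 × 23 = 146.3 kips.
Base metal (shear rupture): R_n/Ω = (1/2.0) × 0.6 × 65 × 0.4375 × 23 = 196.2 kips.
Governing: weld metal.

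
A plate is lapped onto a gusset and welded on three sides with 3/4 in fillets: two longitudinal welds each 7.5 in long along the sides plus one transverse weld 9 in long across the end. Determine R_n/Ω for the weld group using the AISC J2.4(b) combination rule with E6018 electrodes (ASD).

E60XX → F_EXX = 60 ksi.
t_e = 0.707 × 0.75 = 0.5302 in.
R_nwl = 0.6 × 60 × 0.5302 × 15 = 286.3 kip (longitudinal, 2 welds).
R_nwt = 0.6 × 60 × 0.5302 × 9 = 171.8 kip (transverse, base value).
(i) R_nwl + R_nwt = 458.1 kip; (ii) 0.85 R_nwl + 1.5 R_nwt = 501.1 kip.
R_n = max = 501.1 kip [governs: (ii)]; R_n/Ω = 250.5 kip.

R_n/Ω ≈ 251 kip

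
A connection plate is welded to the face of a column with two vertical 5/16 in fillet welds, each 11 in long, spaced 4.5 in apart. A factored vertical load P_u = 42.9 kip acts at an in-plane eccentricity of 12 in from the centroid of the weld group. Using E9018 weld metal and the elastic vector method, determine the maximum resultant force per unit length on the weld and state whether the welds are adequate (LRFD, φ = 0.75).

f_max ≈ 10.1 kip/in; NOT adequate

E90XX → F_EXX = 90 ksi.
Total weld length L_w = 22 in. Treat welds as unit-width lines.
Polar moment about centroid: J = 2[d³/12 + d(b/2)²] = 2[11³/12 + 11×2.25²] = 333.2 in³.
Direct shear f_v = P/L_w = 42.9 / 22 = 1.95 kip/in (vertical).
Torsion M = P·e = 42.9 × 12 = 514.8 kip·in.
Critical point at (x, y) = (2.25, 5.5) from centroid. f_tx = M·y/J = 8.497 kip/in; f_ty = M·x/J = 3.476 kip/in.
Resultant f_max = √[f_tx² + (f_v + f_ty)²] = √[8.497² + (1.95 + 3.476)²] = 10.08 kip/in.
Capacity per unit length: φr_n = 0.75 × 0.6 × 90 × (0.707 × 0.3125) = 8.948 kip/in.
10.08 > 8.948 → NOT adequate.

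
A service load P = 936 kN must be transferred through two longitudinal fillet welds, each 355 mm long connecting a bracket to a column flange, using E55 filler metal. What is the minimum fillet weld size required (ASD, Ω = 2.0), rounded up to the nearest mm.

E55XX → F_EXX = 550 MPa.
Total weld length L = 710 mm.
Required throat t_e = P × Ω / (0.6 F_EXX × L) = 936 × 2.0 / (0.6 × 550 × 710 × 10⁻³) = 7.99 mm.
Required leg w = t_e / 0.707 = 11.3 mm → use 12 mm.

w = 12 mm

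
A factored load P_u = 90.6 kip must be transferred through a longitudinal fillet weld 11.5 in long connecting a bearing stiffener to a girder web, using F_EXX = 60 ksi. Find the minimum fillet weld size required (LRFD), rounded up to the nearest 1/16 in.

Total weld length L = 11.5 in.
Required throat t_e = P_u / (φ × 0.6 F_EXX × L) = 90.6 / (0.75 × 0.6 × 60 × 11.5) = 0.2918 in.
Required leg w = t_e / 0.707 = 0.4127 in → use 7/16 in.

w = 7/16 in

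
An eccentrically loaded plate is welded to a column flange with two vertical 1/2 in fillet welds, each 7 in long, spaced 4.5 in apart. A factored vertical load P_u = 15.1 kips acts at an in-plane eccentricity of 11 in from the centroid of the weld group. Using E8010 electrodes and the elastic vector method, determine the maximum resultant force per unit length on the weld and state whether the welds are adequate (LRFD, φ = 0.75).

E80XX → F_EXX = 80 ksi.
Total weld length L_w = 14 in. Treat welds as unit-width lines.
Polar moment about centroid: J = 2[d³/12 + d(b/2)²] = 2[7³/12 + 7×2.25²] = 128 in³.
Direct shear f_v = P/L_w = 15.1 / 14 = 1.079 kip/in (vertical).
Torsion M = P·e = 15.1 × 11 = 166.1 kip·in.
Critical point at (x, y) = (2.25, 3.5) from centroid. f_tx = M·y/J = 4.54 kip/in; f_ty = M·x/J = 2.919 kip/in.
Resultant f_max = √[f_tx² + (f_v + f_ty)²] = √[4.54² + (1.079 + 2.919)²] = 6.049 kip/in.
Capacity per unit length: φr_n = 0.75 × 0.6 × 80 × (0.707 × 0.5) = 12.73 kip/in.
6.049 ≤ 12.73 → adequate.

f_max ≈ 6.05 kip/in; adequate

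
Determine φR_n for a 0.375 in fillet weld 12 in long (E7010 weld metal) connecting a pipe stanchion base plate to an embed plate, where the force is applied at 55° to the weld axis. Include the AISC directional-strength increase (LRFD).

E70XX → F_EXX = 70 ksi.
t_e = 0.707 × 0.375 = 0.2651 in; A_we = 0.2651 × 12 = 3.181 in².
Directional factor: 1.0 + 0.5 sin^1.5(55°) = 1.371.
F_nw = 0.6 × 70 × 1.371 = 57.57 ksi.
φR_n = 0.75 × 57.57 × 3.181 = 137.4 kip.

φR_n ≈ 137 kip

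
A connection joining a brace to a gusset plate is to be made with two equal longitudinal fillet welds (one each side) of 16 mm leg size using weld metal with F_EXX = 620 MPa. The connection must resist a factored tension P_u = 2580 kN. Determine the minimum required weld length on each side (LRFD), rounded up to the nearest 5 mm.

Throat t_e = 0.707 × 16 = 11.31 mm.
φr_n = 0.75 × 0.6 × 620 × 11.31 × 10⁻³ = 3.156 kN/mm.
L_req = P_u / φr_n = 2580 / 3.156 = 817.5 mm total.
Per side: 817.5 / 2 = 408.7 mm.
Round up → use L = 410 mm on each side.

L = 410 mm on each side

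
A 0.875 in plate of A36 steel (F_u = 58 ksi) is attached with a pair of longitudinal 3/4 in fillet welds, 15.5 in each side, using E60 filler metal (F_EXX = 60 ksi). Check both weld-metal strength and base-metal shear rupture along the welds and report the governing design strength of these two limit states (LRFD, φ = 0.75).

φR_n ≈ 444 kip (weld metal governs)

t_e = 0.707 × 0.75 = 0.5302 in; L = 31 in.
Weld metal: φR_n = 0.75 × 0.6 × 60 × 0.5302 × 31 = 443.8 kip.
Base metal (shear rupture): φR_n = 0.75 × 0.6 × 58 × 0.875 × 31 = 708 kip.
Governing: weld metal.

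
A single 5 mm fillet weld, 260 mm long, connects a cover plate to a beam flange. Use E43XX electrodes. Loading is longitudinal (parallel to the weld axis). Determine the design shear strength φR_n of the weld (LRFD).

φR_n ≈ 178 kN

E43XX → F_EXX = 430 MPa.
Effective throat t_e = 0.707 × 5 = 3.535 mm.
Total length L = 260 mm; A_we = 3.535 × 260 = 919.1 mm².
F_nw = 0.6 F_EXX = 0.6 × 430 = 258 MPa.
φR_n = 0.75 × 258 × 919.1 × 10⁻³ = 177.8 kN.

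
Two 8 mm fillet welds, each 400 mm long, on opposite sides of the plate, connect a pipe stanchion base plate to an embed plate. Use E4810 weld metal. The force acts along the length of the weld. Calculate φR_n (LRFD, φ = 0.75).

φR_n ≈ 977 kN

E48XX → F_EXX = 480 MPa.
Effective throat t_e = 0.707 × 8 = 5.656 mm.
Total length L = 800 mm; A_we = 5.656 × 800 = 4525 mm².
F_nw = 0.6 F_EXX = 0.6 × 480 = 288 MPa.
φR_n = 0.75 × 288 × 4525 × 10⁻³ = 977.4 kN.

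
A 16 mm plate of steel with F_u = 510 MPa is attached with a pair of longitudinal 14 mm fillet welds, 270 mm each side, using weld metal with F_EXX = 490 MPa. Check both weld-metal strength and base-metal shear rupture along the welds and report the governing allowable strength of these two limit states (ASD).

t_e = 0.707 × 14 = 9.898 mm; L = 540 mm.
Weld metal: R_n/Ω = (1/2.0) × 0.6 × 490 × 9.898 × 540 × 10⁻³ = 785.7 kN.
Base metal (shear rupture): R_n/Ω = (1/2.0) × 0.6 × 510 × 16 × 540 × 10⁻³ = 1322 kN.
Governing: weld metal.

R_n/Ω ≈ 786 kN (weld metal governs)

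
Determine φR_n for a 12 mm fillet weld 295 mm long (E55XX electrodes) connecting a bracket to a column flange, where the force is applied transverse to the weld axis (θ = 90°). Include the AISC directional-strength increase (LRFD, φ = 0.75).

E55XX → F_EXX = 550 MPa.
t_e = 0.707 × 12 = 8.484 mm; A_we = 8.484 × 295 = 2503 mm².
Directional factor: 1.0 + 0.5 sin^1.5(90°) = 1.5.
F_nw = 0.6 × 550 × 1.5 = 495 MPa.
φR_n = 0.75 × 495 × 2503 × 10⁻³ = 929.2 kN.

φR_n ≈ 929 kN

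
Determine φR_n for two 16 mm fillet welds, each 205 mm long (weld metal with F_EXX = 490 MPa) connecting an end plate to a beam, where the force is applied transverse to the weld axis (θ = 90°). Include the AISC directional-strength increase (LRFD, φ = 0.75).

φR_n ≈ 1530 kN

t_e = 0.707 × 16 = 11.31 mm; A_we = 11.31 × 410 = 4638 mm².
Directional factor: 1.0 + 0.5 sin^1.5(90°) = 1.5.
F_nw = 0.6 × 490 × 1.5 = 441 MPa.
φR_n = 0.75 × 441 × 4638 × 10⁻³ = 1534 kN.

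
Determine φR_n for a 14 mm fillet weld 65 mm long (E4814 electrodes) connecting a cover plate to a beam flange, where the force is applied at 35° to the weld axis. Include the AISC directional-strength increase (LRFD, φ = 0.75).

E48XX → F_EXX = 480 MPa.
t_e = 0.707 × 14 = 9.898 mm; A_we = 9.898 × 65 = 643.4 mm².
Directional factor: 1.0 + 0.5 sin^1.5(35°) = 1.217.
F_nw = 0.6 × 480 × 1.217 = 350.6 MPa.
φR_n = 0.75 × 350.6 × 643.4 × 10⁻³ = 169.2 kN.

φR_n ≈ 169 kN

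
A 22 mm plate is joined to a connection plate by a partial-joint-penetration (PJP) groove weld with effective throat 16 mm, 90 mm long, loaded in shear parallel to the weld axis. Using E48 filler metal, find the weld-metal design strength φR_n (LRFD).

φR_n ≈ 311 kN

E48XX → F_EXX = 480 MPa.
Effective throat (given) t_e = 16 mm.
A_we = 16 × 90 = 1440 mm².
F_nw = 0.6 F_EXX = 288 MPa.
φR_n = 0.75 × 288 × 1440 × 10⁻³ = 311 kN.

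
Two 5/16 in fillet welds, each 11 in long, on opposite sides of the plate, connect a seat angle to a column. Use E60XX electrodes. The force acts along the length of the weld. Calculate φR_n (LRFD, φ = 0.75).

E60XX → F_EXX = 60 ksi.
Effective throat t_e = 0.707 × 0.3125 = 0.2209 in.
Total length L = 22 in; A_we = 0.2209 × 22 = 4.861 in².
F_nw = 0.6 F_EXX = 0.6 × 60 = 36 ksi.
φR_n = 0.75 × 36 × 4.861 = 131.2 kip.

φR_n ≈ 131 kip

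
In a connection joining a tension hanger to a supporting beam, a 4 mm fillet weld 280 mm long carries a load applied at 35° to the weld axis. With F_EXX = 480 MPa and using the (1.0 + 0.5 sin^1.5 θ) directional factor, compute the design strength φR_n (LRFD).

t_e = 0.707 × 4 = 2.828 mm; A_we = 2.828 × 280 = 791.8 mm².
Directional factor: 1.0 + 0.5 sin^1.5(35°) = 1.217.
F_nw = 0.6 × 480 × 1.217 = 350.6 MPa.
φR_n = 0.75 × 350.6 × 791.8 × 10⁻³ = 208.2 kN.

φR_n ≈ 208 kN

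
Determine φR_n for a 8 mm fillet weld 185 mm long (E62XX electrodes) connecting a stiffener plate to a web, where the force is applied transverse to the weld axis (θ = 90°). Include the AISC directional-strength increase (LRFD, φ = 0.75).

E62XX → F_EXX = 620 MPa.
t_e = 0.707 × 8 = 5.656 mm; A_we = 5.656 × 185 = 1046 mm².
Directional factor: 1.0 + 0.5 sin^1.5(90°) = 1.5.
F_nw = 0.6 × 620 × 1.5 = 558 MPa.
φR_n = 0.75 × 558 × 1046 × 10⁻³ = 437.9 kN.

φR_n ≈ 438 kN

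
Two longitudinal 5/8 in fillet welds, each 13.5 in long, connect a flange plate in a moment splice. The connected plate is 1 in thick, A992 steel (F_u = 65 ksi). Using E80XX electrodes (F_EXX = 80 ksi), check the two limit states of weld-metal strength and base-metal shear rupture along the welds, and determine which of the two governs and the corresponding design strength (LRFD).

φR_n ≈ 430 kips (weld metal governs)

t_e = 0.707 × 0.625 = 0.4419 in; L = 27 in.
Weld metal: φR_n = 0.75 × 0.6 × 80 × 0.4419 × 27 = 429.5 kips.
Base metal (shear rupture): φR_n = 0.75 × 0.6 × 65 × 1 × 27 = 789.8 kips.
Governing: weld metal.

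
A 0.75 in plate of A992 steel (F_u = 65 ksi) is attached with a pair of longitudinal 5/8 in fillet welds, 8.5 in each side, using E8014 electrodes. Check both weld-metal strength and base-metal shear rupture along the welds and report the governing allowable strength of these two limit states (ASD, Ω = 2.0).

R_n/Ω ≈ 180 kip (weld metal governs)

E80XX → F_EXX = 80 ksi.
t_e = 0.707 × 0.625 = 0.4419 in; L = 17 in.
Weld metal: R_n/Ω = (1/2.0) × 0.6 × 80 × 0.4419 × 17 = 180.3 kip.
Base metal (shear rupture): R_n/Ω = (1/2.0) × 0.6 × 65 × 0.75 × 17 = 248.6 kip.
Governing: weld metal.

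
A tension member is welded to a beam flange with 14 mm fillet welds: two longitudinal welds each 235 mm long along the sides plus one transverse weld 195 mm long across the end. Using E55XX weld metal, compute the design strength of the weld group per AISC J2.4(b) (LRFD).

E55XX → F_EXX = 550 MPa.
t_e = 0.707 × 14 = 9.898 mm.
R_nwl = 0.6 × 550 × 9.898 × 470 × 10⁻³ = 1535 kN (longitudinal, 2 welds).
R_nwt = 0.6 × 550 × 9.898 × 195 × 10⁻³ = 636.9 kN (transverse, base value).
(i) R_nwl + R_nwt = 2172 kN; (ii) 0.85 R_nwl + 1.5 R_nwt = 2260 kN.
R_n = max = 2260 kN [governs: (ii)]; φR_n = 1695 kN.

φR_n ≈ 1700 kN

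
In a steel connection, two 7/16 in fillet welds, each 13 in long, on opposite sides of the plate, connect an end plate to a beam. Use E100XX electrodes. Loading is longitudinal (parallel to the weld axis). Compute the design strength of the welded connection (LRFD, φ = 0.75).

φR_n ≈ 362 kip

E100XX → F_EXX = 100 ksi.
Effective throat t_e = 0.707 × 0.4375 = 0.3093 in.
Total length L = 26 in; A_we = 0.3093 × 26 = 8.042 in².
F_nw = 0.6 F_EXX = 0.6 × 100 = 60 ksi.
φR_n = 0.75 × 60 × 8.042 = 361.9 kip.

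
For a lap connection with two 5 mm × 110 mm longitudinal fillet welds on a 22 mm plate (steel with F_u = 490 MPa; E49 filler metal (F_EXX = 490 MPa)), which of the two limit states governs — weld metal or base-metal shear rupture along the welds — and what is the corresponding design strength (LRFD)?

t_e = 0.707 × 5 = 3.535 mm; L = 220 mm.
Weld metal: φR_n = 0.75 × 0.6 × 490 × 3.535 × 220 × 10⁻³ = 171.5 kN.
Base metal (shear rupture): φR_n = 0.75 × 0.6 × 490 × 22 × 220 × 10⁻³ = 1067 kN.
Governing: weld metal.

φR_n ≈ 171 kN (weld metal governs)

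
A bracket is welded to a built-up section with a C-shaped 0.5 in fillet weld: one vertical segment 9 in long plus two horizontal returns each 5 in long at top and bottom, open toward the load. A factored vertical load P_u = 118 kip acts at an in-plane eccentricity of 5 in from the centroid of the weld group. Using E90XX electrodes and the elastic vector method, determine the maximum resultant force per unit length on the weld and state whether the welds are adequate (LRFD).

f_max ≈ 15.6 kip/in; NOT adequate

E90XX → F_EXX = 90 ksi.
Total weld length L_w = 19 in. Treat welds as unit-width lines.
Centroid: x̄ = 2×5×2.5 / 19 = 1.316 in from the vertical weld.
Polar moment about centroid: J = I_x + I_y = [9³/12 + 2×5×4.5²] + [9×1.316² + 2(5³/12 + 5×1.184²)] = 313.7 in³.
Direct shear f_v = P/L_w = 118 / 19 = 6.211 kip/in (vertical).
Torsion M = P·e = 118 × 5 = 590 kip·in.
Critical point at (x, y) = (3.684, 4.5) from centroid. f_tx = M·y/J = 8.464 kip/in; f_ty = M·x/J = 6.929 kip/in.
Resultant f_max = √[f_tx² + (f_v + f_ty)²] = √[8.464² + (6.211 + 6.929)²] = 15.63 kip/in.
Capacity per unit length: φr_n = 0.75 × 0.6 × 90 × (0.707 × 0.5) = 14.32 kip/in.
15.63 > 14.32 → NOT adequate.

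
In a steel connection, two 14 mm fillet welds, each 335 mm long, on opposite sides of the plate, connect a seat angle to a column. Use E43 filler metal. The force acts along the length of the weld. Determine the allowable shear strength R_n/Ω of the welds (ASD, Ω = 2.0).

E43XX → F_EXX = 430 MPa.
Effective throat t_e = 0.707 × 14 = 9.898 mm.
Total length L = 670 mm; A_we = 9.898 × 670 = 6632 mm².
F_nw = 0.6 F_EXX = 0.6 × 430 = 258 MPa.
R_n = 258 × 6632 × 10⁻³ = 1711 kN; R_n/Ω = 1711/2.0 = 855.5 kN.

R_n/Ω ≈ 855 kN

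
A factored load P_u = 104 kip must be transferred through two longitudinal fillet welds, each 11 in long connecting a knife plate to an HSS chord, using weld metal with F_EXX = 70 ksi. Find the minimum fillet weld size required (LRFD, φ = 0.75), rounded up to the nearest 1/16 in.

w = 1/4 in

Total weld length L = 22 in.
Required throat t_e = P_u / (φ × 0.6 F_EXX × L) = 104 / (0.75 × 0.6 × 70 × 22) = 0.1501 in.
Required leg w = t_e / 0.707 = 0.2123 in → use 1/4 in.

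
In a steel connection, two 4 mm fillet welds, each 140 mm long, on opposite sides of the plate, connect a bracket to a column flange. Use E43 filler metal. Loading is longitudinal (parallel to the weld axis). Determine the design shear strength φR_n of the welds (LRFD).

E43XX → F_EXX = 430 MPa.
Effective throat t_e = 0.707 × 4 = 2.828 mm.
Total length L = 280 mm; A_we = 2.828 × 280 = 791.8 mm².
F_nw = 0.6 F_EXX = 0.6 × 430 = 258 MPa.
φR_n = 0.75 × 258 × 791.8 × 10⁻³ = 153.2 kN.

φR_n ≈ 153 kN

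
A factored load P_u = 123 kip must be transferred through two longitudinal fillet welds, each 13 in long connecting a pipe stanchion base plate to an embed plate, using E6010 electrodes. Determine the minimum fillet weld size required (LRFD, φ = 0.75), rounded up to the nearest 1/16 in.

E60XX → F_EXX = 60 ksi.
Total weld length L = 26 in.
Required throat t_e = P_u / (φ × 0.6 F_EXX × L) = 123 / (0.75 × 0.6 × 60 × 26) = 0.1752 in.
Required leg w = t_e / 0.707 = 0.2478 in → use 1/4 in.

w = 1/4 in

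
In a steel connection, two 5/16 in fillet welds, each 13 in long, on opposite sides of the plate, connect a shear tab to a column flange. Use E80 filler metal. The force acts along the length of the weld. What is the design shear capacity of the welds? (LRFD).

E80XX → F_EXX = 80 ksi.
Effective throat t_e = 0.707 × 0.3125 = 0.2209 in.
Total length L = 26 in; A_we = 0.2209 × 26 = 5.744 in².
F_nw = 0.6 F_EXX = 0.6 × 80 = 48 ksi.
φR_n = 0.75 × 48 × 5.744 = 206.8 kips.

φR_n ≈ 207 kips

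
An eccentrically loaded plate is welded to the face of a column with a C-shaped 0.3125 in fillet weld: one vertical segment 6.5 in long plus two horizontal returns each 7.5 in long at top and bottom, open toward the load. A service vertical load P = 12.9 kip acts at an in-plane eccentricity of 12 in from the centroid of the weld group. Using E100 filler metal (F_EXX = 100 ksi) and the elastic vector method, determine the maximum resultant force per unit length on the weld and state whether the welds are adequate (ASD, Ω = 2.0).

Total weld length L_w = 21.5 in. Treat welds as unit-width lines.
Centroid: x̄ = 2×7.5×3.75 / 21.5 = 2.616 in from the vertical weld.
Polar moment about centroid: J = I_x + I_y = [6.5³/12 + 2×7.5×3.25²] + [6.5×2.616² + 2(7.5³/12 + 7.5×1.134²)] = 315.4 in³.
Direct shear f_v = P/L_w = 12.9 / 21.5 = 0.6 kip/in (vertical).
Torsion M = P·e = 12.9 × 12 = 154.8 kip·in.
Critical point at (x, y) = (4.884, 3.25) from centroid. f_tx = M·y/J = 1.595 kip/in; f_ty = M·x/J = 2.397 kip/in.
Resultant f_max = √[f_tx² + (f_v + f_ty)²] = √[1.595² + (0.6 + 2.397)²] = 3.395 kip/in.
Capacity per unit length: r_n/Ω = (1/2.0) × 0.6 × 100 × (0.707 × 0.3125) = 6.628 kip/in.
3.395 ≤ 6.628 → adequate.

f_max ≈ 3.39 kip/in; adequate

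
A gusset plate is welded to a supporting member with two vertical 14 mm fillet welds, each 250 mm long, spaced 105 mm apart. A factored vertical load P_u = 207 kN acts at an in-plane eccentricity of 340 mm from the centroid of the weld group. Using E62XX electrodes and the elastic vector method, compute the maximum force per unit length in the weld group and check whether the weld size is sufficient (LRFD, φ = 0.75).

E62XX → F_EXX = 620 MPa.
Total weld length L_w = 500 mm. Treat welds as unit-width lines.
Polar moment about centroid: J = 2[d³/12 + d(b/2)²] = 2[250³/12 + 250×52.5²] = 3982000 mm³.
Direct shear f_v = P/L_w = 207×10³ / 500 = 414 N/mm (vertical).
Torsion M = P·e = 207×10³ × 340 = 70380000 N·mm.
Critical point at (x, y) = (52.5, 125) from centroid. f_tx = M·y/J = 2209 N/mm; f_ty = M·x/J = 927.8 N/mm.
Resultant f_max = √[f_tx² + (f_v + f_ty)²] = √[2209² + (414 + 927.8)²] = 2585 N/mm.
Capacity per unit length: φr_n = 0.75 × 0.6 × 620 × (0.707 × 14) = 2762 N/mm.
2585 ≤ 2762 → adequate.

f_max ≈ 2580 N/mm; adequate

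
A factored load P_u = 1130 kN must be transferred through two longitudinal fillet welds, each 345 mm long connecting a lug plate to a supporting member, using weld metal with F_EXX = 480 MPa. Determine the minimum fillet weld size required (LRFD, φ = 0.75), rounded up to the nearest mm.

w = 11 mm

Total weld length L = 690 mm.
Required throat t_e = P_u / (φ × 0.6 F_EXX × L) = 1130 / (0.75 × 0.6 × 480 × 690 × 10⁻³) = 7.582 mm.
Required leg w = t_e / 0.707 = 10.72 mm → use 11 mm.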